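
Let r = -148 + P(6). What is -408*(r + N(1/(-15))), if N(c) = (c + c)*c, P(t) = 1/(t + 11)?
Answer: 4526728/75 ≈ 60356.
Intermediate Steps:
P(t) = 1/(11 + t)
N(c) = 2*c² (N(c) = (2*c)*c = 2*c²)
r = -2515/17 (r = -148 + 1/(11 + 6) = -148 + 1/17 = -2515/17 ≈ -147.94)
-408*(r + N(1/(-15))) = -408*(-2515/17 + 2*(1/(-15))²) = -408*(-2515/17 + 2*(-1/15)²) = -408*(-2515/17 + 2*(1/225)) = -408*(-2515/17 + 2/225) = -408*(-565841/3825) = 4526728/75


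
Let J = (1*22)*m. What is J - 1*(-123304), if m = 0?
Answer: 123304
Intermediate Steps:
J = 0 (J = (1*22)*0 = 22*0 = 0)
J - 1*(-123304) = 0 - 1*(-123304) = 0 + 123304 = 123304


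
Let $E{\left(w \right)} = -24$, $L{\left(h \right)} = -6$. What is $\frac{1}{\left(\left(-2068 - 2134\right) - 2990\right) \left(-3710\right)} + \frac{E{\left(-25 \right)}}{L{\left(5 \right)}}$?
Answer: $\frac{106729281}{26682320} \approx 4.0$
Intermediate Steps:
$\frac{1}{\left(\left(-2068 - 2134\right) - 2990\right) \left(-3710\right)} + \frac{E{\left(-25 \right)}}{L{\left(5 \right)}} = \frac{1}{\left(\left(-2068 - 2134\right) - 2990\right) \left(-3710\right)} - \frac{24}{-6} = \frac{1}{\left(-2068 - 2134\right) - 2990} \left(- \frac{1}{3710}\right) - -4 = \frac{1}{-4202 - 2990} \left(- \frac{1}{3710}\right) + 4 = \frac{1}{-7192} \left(- \frac{1}{3710}\right) + 4 = \left(- \frac{1}{7192}\right) \left(- \frac{1}{3710}\right) + 4 = \frac{1}{26682320} + 4 = \frac{106729281}{26682320}$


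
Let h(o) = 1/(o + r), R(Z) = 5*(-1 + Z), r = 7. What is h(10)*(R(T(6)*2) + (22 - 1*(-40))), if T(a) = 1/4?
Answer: 7/2 ≈ 3.5000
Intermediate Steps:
T(a) = ¼
R(Z) = -5 + 5*Z
h(o) = 1/(7 + o) (h(o) = 1/(o + 7) = 1/(7 + o))
h(10)*(R(T(6)*2) + (22 - 1*(-40))) = ((-5 + 5*((¼)*2)) + (22 - 1*(-40)))/(7 + 10) = ((-5 + 5*(½)) + (22 + 40))/17 = ((-5 + 5/2) + 62)/17 = (-5/2 + 62)/17 = (1/17)*(119/2) = 7/2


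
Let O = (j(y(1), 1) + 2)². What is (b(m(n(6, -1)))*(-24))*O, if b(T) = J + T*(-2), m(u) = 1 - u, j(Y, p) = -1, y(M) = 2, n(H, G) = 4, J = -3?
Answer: -72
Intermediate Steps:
O = 1 (O = (-1 + 2)² = 1² = 1)
b(T) = -3 - 2*T (b(T) = -3 + T*(-2) = -3 - 2*T)
(b(m(n(6, -1)))*(-24))*O = ((-3 - 2*(1 - 1*4))*(-24))*1 = ((-3 - 2*(1 - 4))*(-24))*1 = ((-3 - 2*(-3))*(-24))*1 = ((-3 + 6)*(-24))*1 = (3*(-24))*1 = -72*1 = -72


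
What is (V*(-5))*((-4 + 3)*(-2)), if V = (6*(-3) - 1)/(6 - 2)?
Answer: 95/2 ≈ 47.500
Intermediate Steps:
V = -19/4 (V = (-18 - 1)/4 = -19*1/4 = -19/4 ≈ -4.7500)
(V*(-5))*((-4 + 3)*(-2)) = (-19/4*(-5))*((-4 + 3)*(-2)) = 95*(-1*(-2))/4 = (95/4)*2 = 95/2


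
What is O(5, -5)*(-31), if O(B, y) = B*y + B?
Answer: 620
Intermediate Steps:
O(B, y) = B + B*y
O(5, -5)*(-31) = (5*(1 - 5))*(-31) = (5*(-4))*(-31) = -20*(-31) = 620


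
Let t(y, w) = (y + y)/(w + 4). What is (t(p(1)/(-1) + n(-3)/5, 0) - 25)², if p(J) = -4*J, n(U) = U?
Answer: 54289/100 ≈ 542.89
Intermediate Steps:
t(y, w) = 2*y/(4 + w) (t(y, w) = (2*y)/(4 + w) = 2*y/(4 + w))
(t(p(1)/(-1) + n(-3)/5, 0) - 25)² = (2*(-4*1/(-1) - 3/5)/(4 + 0) - 25)² = (2*(-4*(-1) - 3*⅕)/4 - 25)² = (2*(4 - ⅗)*(¼) - 25)² = (2*(17/5)*(¼) - 25)² = (17/10 - 25)² = (-233/10)² = 54289/100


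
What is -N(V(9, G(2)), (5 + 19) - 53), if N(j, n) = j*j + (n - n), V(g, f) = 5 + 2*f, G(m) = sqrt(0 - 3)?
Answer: -13 - 20*I*sqrt(3) ≈ -13.0 - 34.641*I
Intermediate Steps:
G(m) = I*sqrt(3) (G(m) = sqrt(-3) = I*sqrt(3))
N(j, n) = j**2 (N(j, n) = j**2 + 0 = j**2)
-N(V(9, G(2)), (5 + 19) - 53) = -(5 + 2*(I*sqrt(3)))**2 = -(5 + 2*I*sqrt(3))**2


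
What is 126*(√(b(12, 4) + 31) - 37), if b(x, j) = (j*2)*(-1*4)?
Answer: -4662 + 126*I ≈ -4662.0 + 126.0*I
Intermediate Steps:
b(x, j) = -8*j (b(x, j) = (2*j)*(-4) = -8*j)
126*(√(b(12, 4) + 31) - 37) = 126*(√(-8*4 + 31) - 37) = 126*(√(-32 + 31) - 37) = 126*(√(-1) - 37) = 126*(I - 37) = 126*(-37 + I) = -4662 + 126*I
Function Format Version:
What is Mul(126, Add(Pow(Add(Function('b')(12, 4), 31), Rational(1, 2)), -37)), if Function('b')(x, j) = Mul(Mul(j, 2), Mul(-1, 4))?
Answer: Add(-4662, Mul(126, I)) ≈ Add(-4662.0, Mul(126.00, I))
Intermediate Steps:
Function('b')(x, j) = Mul(-8, j) (Function('b')(x, j) = Mul(Mul(2, j), -4) = Mul(-8, j))
Mul(126, Add(Pow(Add(Function('b')(12, 4), 31), Rational(1, 2)), -37)) = Mul(126, Add(Pow(Add(Mul(-8, 4), 31), Rational(1, 2)), -37)) = Mul(126, Add(Pow(Add(-32, 31), Rational(1, 2)), -37)) = Mul(126, Add(Pow(-1, Rational(1, 2)), -37)) = Mul(126, Add(I, -37)) = Mul(126, Add(-37, I)) = Add(-4662, Mul(126, I))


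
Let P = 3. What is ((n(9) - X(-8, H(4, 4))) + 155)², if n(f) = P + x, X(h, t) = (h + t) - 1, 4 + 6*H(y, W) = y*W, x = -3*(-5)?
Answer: 32400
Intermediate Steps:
x = 15
H(y, W) = -⅔ + W*y/6 (H(y, W) = -⅔ + (y*W)/6 = -⅔ + (W*y)/6 = -⅔ + W*y/6)
X(h, t) = -1 + h + t
n(f) = 18 (n(f) = 3 + 15 = 18)
((n(9) - X(-8, H(4, 4))) + 155)² = ((18 - (-1 - 8 + (-⅔ + (⅙)*4*4))) + 155)² = ((18 - (-1 - 8 + (-⅔ + 8/3))) + 155)² = ((18 - (-1 - 8 + 2)) + 155)² = ((18 - 1*(-7)) + 155)² = ((18 + 7) + 155)² = (25 + 155)² = 180² = 32400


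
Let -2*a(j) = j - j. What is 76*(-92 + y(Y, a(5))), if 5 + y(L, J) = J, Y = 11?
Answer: -7372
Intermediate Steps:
a(j) = 0 (a(j) = -(j - j)/2 = -½*0 = 0)
y(L, J) = -5 + J
76*(-92 + y(Y, a(5))) = 76*(-92 + (-5 + 0)) = 76*(-92 - 5) = 76*(-97) = -7372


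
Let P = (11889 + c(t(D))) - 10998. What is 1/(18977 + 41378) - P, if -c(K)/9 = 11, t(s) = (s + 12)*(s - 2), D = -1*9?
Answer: -47801159/60355 ≈ -792.00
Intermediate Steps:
D = -9
t(s) = (-2 + s)*(12 + s) (t(s) = (12 + s)*(-2 + s) = (-2 + s)*(12 + s))
c(K) = -99 (c(K) = -9*11 = -99)
P = 792 (P = (11889 - 99) - 10998 = 11790 - 10998 = 792)
1/(18977 + 41378) - P = 1/(18977 + 41378) - 1*792 = 1/60355 - 792 = -47801159/60355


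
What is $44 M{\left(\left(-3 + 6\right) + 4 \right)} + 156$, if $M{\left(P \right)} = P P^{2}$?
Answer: $15248$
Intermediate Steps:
$M{\left(P \right)} = P^{3}$
$44 M{\left(\left(-3 + 6\right) + 4 \right)} + 156 = 44 \left(\left(-3 + 6\right) + 4\right)^{3} + 156 = 44 \left(3 + 4\right)^{3} + 156 = 44 \cdot 7^{3} + 156 = 44 \cdot 343 + 156 = 15092 + 156 = 15248$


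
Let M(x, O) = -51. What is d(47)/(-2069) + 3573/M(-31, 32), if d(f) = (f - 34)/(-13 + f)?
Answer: -4928371/70346 ≈ -70.059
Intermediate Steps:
d(f) = (-34 + f)/(-13 + f)
d(47)/(-2069) + 3573/M(-31, 32) = ((-34 + 47)/(-13 + 47))/(-2069) + 3573/(-51) = (13/34)*(-1/2069) + 3573*(-1/51) = ((1/34)*13)*(-1/2069) - 1191/17 = (13/34)*(-1/2069) - 1191/17 = -13/70346 - 1191/17 = -4928371/70346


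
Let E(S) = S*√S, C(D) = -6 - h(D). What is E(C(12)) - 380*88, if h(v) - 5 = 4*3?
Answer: -33440 - 23*I*√23 ≈ -33440.0 - 110.3*I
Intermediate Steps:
h(v) = 17 (h(v) = 5 + 4*3 = 5 + 12 = 17)
C(D) = -23 (C(D) = -6 - 1*17 = -6 - 17 = -23)
E(S) = S^(3/2)
E(C(12)) - 380*88 = (-23)^(3/2) - 380*88 = -23*I*√23 - 1*33440 = -23*I*√23 - 33440 = -33440 - 23*I*√23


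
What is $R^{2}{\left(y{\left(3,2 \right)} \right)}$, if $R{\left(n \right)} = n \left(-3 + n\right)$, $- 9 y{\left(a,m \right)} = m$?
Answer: $\frac{3364}{6561} \approx 0.51273$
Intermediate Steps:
$y{\left(a,m \right)} = - \frac{m}{9}$
$R^{2}{\left(y{\left(3,2 \right)} \right)} = \left(\left(- \frac{1}{9}\right) 2 \left(-3 - \frac{2}{9}\right)\right)^{2} = \left(- \frac{2 \left(-3 - \frac{2}{9}\right)}{9}\right)^{2} = \left(\left(- \frac{2}{9}\right) \left(- \frac{29}{9}\right)\right)^{2} = \left(\frac{58}{81}\right)^{2} = \frac{3364}{6561}$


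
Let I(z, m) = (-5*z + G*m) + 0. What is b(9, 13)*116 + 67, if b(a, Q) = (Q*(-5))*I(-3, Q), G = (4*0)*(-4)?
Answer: -113033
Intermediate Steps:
G = 0 (G = 0*(-4) = 0)
I(z, m) = -5*z (I(z, m) = (-5*z + 0*m) + 0 = (-5*z + 0) + 0 = -5*z + 0 = -5*z)
b(a, Q) = -75*Q (b(a, Q) = (Q*(-5))*(-5*(-3)) = -5*Q*15 = -75*Q)
b(9, 13)*116 + 67 = -75*13*116 + 67 = -975*116 + 67 = -113100 + 67 = -113033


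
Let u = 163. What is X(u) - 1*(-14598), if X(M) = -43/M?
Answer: 2379431/163 ≈ 14598.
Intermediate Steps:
X(u) - 1*(-14598) = -43/163 - 1*(-14598) = -43*1/163 + 14598 = -43/163 + 14598 = 2379431/163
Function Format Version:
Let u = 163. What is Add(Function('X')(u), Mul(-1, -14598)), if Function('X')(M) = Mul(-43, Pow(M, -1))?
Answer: Rational(2379431, 163) ≈ 14598.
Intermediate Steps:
Add(Function('X')(u), Mul(-1, -14598)) = Add(Mul(-43, Pow(163, -1)), Mul(-1, -14598)) = Add(Mul(-43, Rational(1, 163)), 14598) = Add(Rational(-43, 163), 14598) = Rational(2379431, 163)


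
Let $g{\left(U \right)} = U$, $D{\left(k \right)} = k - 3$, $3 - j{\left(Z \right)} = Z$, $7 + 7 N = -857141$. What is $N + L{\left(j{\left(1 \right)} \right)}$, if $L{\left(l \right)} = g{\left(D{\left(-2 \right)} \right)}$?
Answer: $- \frac{857183}{7} \approx -1.2245 \cdot 10^{5}$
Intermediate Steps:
$N = - \frac{857148}{7}$ ($N = -1 + \frac{1}{7} \left(-857141\right) = -1 - \frac{857141}{7} = - \frac{857148}{7} \approx -1.2245 \cdot 10^{5}$)
$j{\left(Z \right)} = 3 - Z$
$D{\left(k \right)} = -3 + k$ ($D{\left(k \right)} = k - 3 = -3 + k$)
$L{\left(l \right)} = -5$ ($L{\left(l \right)} = -3 - 2 = -5$)
$N + L{\left(j{\left(1 \right)} \right)} = - \frac{857148}{7} - 5 = - \frac{857183}{7}$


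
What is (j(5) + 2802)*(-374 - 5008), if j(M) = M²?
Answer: -15214914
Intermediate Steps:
(j(5) + 2802)*(-374 - 5008) = (5² + 2802)*(-374 - 5008) = (25 + 2802)*(-5382) = 2827*(-5382) = -15214914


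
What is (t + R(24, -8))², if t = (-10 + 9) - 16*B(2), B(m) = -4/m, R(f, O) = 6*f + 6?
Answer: 32761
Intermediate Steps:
R(f, O) = 6 + 6*f
t = 31 (t = (-10 + 9) - (-64)/2 = -1 - (-64)/2 = -1 - 16*(-2) = -1 + 32 = 31)
(t + R(24, -8))² = (31 + (6 + 6*24))² = (31 + (6 + 144))² = (31 + 150)² = 181² = 32761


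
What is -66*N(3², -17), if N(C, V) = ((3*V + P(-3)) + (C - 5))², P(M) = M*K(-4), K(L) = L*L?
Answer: -595650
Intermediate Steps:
K(L) = L²
P(M) = 16*M (P(M) = M*(-4)² = M*16 = 16*M)
N(C, V) = (-53 + C + 3*V)² (N(C, V) = ((3*V + 16*(-3)) + (C - 5))² = ((3*V - 48) + (-5 + C))² = ((-48 + 3*V) + (-5 + C))² = (-53 + C + 3*V)²)
-66*N(3², -17) = -66*(-53 + 3² + 3*(-17))² = -66*(-53 + 9 - 51)² = -66*(-95)² = -66*9025 = -595650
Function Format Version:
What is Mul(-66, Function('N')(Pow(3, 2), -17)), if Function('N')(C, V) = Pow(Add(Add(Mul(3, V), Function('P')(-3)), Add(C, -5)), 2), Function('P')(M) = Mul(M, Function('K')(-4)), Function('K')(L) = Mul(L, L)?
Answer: -595650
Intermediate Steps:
Function('K')(L) = Pow(L, 2)
Function('P')(M) = Mul(16, M) (Function('P')(M) = Mul(M, Pow(-4, 2)) = Mul(M, 16) = Mul(16, M))
Function('N')(C, V) = Pow(Add(-53, C, Mul(3, V)), 2) (Function('N')(C, V) = Pow(Add(Add(Mul(3, V), Mul(16, -3)), Add(C, -5)), 2) = Pow(Add(Add(Mul(3, V), -48), Add(-5, C)), 2) = Pow(Add(Add(-48, Mul(3, V)), Add(-5, C)), 2) = Pow(Add(-53, C, Mul(3, V)), 2))
Mul(-66, Function('N')(Pow(3, 2), -17)) = Mul(-66, Pow(Add(-53, Pow(3, 2), Mul(3, -17)), 2)) = Mul(-66, Pow(Add(-53, 9, -51), 2)) = Mul(-66, Pow(-95, 2)) = Mul(-66, 9025) = -595650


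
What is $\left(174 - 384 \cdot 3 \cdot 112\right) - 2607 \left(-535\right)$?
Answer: $1265895$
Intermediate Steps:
$\left(174 - 384 \cdot 3 \cdot 112\right) - 2607 \left(-535\right) = \left(174 - 129024\right) - -1394745 = \left(174 - 129024\right) + 1394745 = -128850 + 1394745 = 1265895$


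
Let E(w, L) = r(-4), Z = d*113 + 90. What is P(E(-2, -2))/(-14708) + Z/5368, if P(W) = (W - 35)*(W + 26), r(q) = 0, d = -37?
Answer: -13821387/19738136 ≈ -0.70024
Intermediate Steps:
Z = -4091 (Z = -37*113 + 90 = -4181 + 90 = -4091)
E(w, L) = 0
P(W) = (-35 + W)*(26 + W)
P(E(-2, -2))/(-14708) + Z/5368 = (-910 + 0² - 9*0)/(-14708) - 4091/5368 = (-910 + 0 + 0)*(-1/14708) - 4091*1/5368 = -910*(-1/14708) - 4091/5368 = 455/7354 - 4091/5368 = -13821387/19738136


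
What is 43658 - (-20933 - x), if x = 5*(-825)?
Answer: 60466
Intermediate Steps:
x = -4125
43658 - (-20933 - x) = 43658 - (-20933 - 1*(-4125)) = 43658 - (-20933 + 4125) = 43658 - 1*(-16808) = 43658 + 16808 = 60466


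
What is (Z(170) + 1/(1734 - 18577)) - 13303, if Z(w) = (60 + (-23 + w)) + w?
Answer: -217712619/16843 ≈ -12926.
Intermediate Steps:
Z(w) = 37 + 2*w (Z(w) = (37 + w) + w = 37 + 2*w)
(Z(170) + 1/(1734 - 18577)) - 13303 = ((37 + 2*170) + 1/(1734 - 18577)) - 13303 = ((37 + 340) + 1/(-16843)) - 13303 = (377 - 1/16843) - 13303 = 6349810/16843 - 13303 = -217712619/16843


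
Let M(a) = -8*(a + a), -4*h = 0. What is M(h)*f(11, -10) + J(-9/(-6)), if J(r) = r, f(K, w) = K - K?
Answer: 3/2 ≈ 1.5000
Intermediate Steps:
f(K, w) = 0
h = 0 (h = -¼*0 = 0)
M(a) = -16*a
M(h)*f(11, -10) + J(-9/(-6)) = -16*0*0 - 9/(-6) = 0*0 - 9*(-⅙) = 0 + 3/2 = 3/2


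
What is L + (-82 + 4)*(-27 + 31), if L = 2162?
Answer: 1850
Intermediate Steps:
L + (-82 + 4)*(-27 + 31) = 2162 + (-82 + 4)*(-27 + 31) = 2162 - 78*4 = 2162 - 312 = 1850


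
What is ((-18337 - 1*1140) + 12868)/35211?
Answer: -2203/11737 ≈ -0.18770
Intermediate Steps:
((-18337 - 1*1140) + 12868)/35211 = ((-18337 - 1140) + 12868)*(1/35211) = (-19477 + 12868)*(1/35211) = -6609*1/35211 = -2203/11737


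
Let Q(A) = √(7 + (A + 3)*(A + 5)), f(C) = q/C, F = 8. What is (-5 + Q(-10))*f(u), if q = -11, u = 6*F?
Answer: 55/48 - 11*√42/48 ≈ -0.33934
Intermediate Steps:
u = 48 (u = 6*8 = 48)
f(C) = -11/C
Q(A) = √(7 + (3 + A)*(5 + A))
(-5 + Q(-10))*f(u) = (-5 + √(22 + (-10)² + 8*(-10)))*(-11/48) = (-5 + √(22 + 100 - 80))*(-11*1/48) = (-5 + √42)*(-11/48) = 55/48 - 11*√42/48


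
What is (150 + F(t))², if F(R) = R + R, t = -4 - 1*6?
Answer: 16900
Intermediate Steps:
t = -10 (t = -4 - 6 = -10)
F(R) = 2*R
(150 + F(t))² = (150 + 2*(-10))² = (150 - 20)² = 130² = 16900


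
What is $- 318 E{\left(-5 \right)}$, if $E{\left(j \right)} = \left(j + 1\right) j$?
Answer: $-6360$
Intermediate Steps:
$E{\left(j \right)} = j \left(1 + j\right)$ ($E{\left(j \right)} = \left(1 + j\right) j = j \left(1 + j\right)$)
$- 318 E{\left(-5 \right)} = - 318 \left(- 5 \left(1 - 5\right)\right) = - 318 \left(\left(-5\right) \left(-4\right)\right) = \left(-318\right) 20 = -6360$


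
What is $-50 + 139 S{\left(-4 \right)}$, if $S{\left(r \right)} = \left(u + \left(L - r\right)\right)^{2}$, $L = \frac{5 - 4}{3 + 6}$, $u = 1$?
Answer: $\frac{290074}{81} \approx 3581.2$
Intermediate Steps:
$L = \frac{1}{9}$ ($L = 1 \cdot \frac{1}{9} = \frac{1}{9} \approx 0.11111$)
$S{\left(r \right)} = \left(\frac{10}{9} - r\right)^{2}$ ($S{\left(r \right)} = \left(1 - \left(- \frac{1}{9} + r\right)\right)^{2} = \left(\frac{10}{9} - r\right)^{2}$)
$-50 + 139 S{\left(-4 \right)} = -50 + 139 \frac{\left(10 - -36\right)^{2}}{81} = -50 + 139 \frac{\left(10 + 36\right)^{2}}{81} = -50 + 139 \frac{46^{2}}{81} = -50 + 139 \cdot \frac{1}{81} \cdot 2116 = -50 + 139 \cdot \frac{2116}{81} = -50 + \frac{294124}{81} = \frac{290074}{81}$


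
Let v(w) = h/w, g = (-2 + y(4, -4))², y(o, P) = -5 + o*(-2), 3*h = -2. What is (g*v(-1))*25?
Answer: 3750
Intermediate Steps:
h = -⅔ (h = (⅓)*(-2) = -⅔ ≈ -0.66667)
y(o, P) = -5 - 2*o
g = 225 (g = (-2 + (-5 - 2*4))² = (-2 + (-5 - 8))² = (-2 - 13)² = (-15)² = 225)
v(w) = -2/(3*w)
(g*v(-1))*25 = (225*(-⅔/(-1)))*25 = (225*(-⅔*(-1)))*25 = (225*(⅔))*25 = 150*25 = 3750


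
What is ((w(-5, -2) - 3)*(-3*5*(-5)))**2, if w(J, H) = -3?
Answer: 202500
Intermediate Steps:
((w(-5, -2) - 3)*(-3*5*(-5)))**2 = ((-3 - 3)*(-3*5*(-5)))**2 = (-(-90)*(-5))**2 = (-6*75)**2 = (-450)**2 = 202500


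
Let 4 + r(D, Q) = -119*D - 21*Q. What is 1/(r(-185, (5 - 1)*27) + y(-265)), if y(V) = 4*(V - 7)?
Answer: 1/18655 ≈ 5.3605e-5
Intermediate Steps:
r(D, Q) = -4 - 119*D - 21*Q (r(D, Q) = -4 + (-119*D - 21*Q) = -4 - 119*D - 21*Q)
y(V) = -28 + 4*V (y(V) = 4*(-7 + V) = -28 + 4*V)
1/(r(-185, (5 - 1)*27) + y(-265)) = 1/((-4 - 119*(-185) - 21*(5 - 1)*27) + (-28 + 4*(-265))) = 1/((-4 + 22015 - 84*27) + (-28 - 1060)) = 1/((-4 + 22015 - 21*108) - 1088) = 1/((-4 + 22015 - 2268) - 1088) = 1/(19743 - 1088) = 1/18655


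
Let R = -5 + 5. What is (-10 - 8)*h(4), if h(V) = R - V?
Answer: 72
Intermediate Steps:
R = 0
h(V) = -V (h(V) = 0 - V = -V)
(-10 - 8)*h(4) = (-10 - 8)*(-1*4) = -18*(-4) = 72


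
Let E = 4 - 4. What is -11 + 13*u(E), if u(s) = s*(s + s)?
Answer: -11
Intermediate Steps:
E = 0
u(s) = 2*s**2 (u(s) = s*(2*s) = 2*s**2)
-11 + 13*u(E) = -11 + 13*(2*0**2) = -11 + 13*(2*0) = -11 + 13*0 = -11 + 0 = -11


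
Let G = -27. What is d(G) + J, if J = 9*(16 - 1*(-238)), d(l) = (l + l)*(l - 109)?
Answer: 9630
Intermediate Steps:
d(l) = 2*l*(-109 + l) (d(l) = (2*l)*(-109 + l) = 2*l*(-109 + l))
J = 2286 (J = 9*(16 + 238) = 9*254 = 2286)
d(G) + J = 2*(-27)*(-109 - 27) + 2286 = 2*(-27)*(-136) + 2286 = 7344 + 2286 = 9630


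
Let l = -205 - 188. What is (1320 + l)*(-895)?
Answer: -829665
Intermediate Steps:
l = -393
(1320 + l)*(-895) = (1320 - 393)*(-895) = 927*(-895) = -829665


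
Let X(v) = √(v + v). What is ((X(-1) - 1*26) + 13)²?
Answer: (13 - I*√2)² ≈ 167.0 - 36.77*I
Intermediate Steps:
X(v) = √2*√v (X(v) = √(2*v) = √2*√v)
((X(-1) - 1*26) + 13)² = ((√2*√(-1) - 1*26) + 13)² = ((√2*I - 26) + 13)² = ((I*√2 - 26) + 13)² = ((-26 + I*√2) + 13)² = (-13 + I*√2)²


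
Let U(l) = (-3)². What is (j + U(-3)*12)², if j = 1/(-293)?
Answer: 1001279449/85849 ≈ 11663.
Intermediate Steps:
U(l) = 9
j = -1/293 ≈ -0.0034130
(j + U(-3)*12)² = (-1/293 + 9*12)² = (-1/293 + 108)² = (31643/293)² = 1001279449/85849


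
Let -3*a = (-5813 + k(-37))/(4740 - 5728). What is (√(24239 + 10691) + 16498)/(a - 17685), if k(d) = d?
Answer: -626924/672105 - 38*√34930/672105 ≈ -0.94334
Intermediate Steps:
a = -75/38 (a = -(-5813 - 37)/(3*(4740 - 5728)) = -(-1950)/(-988) = -(-1950)*(-1)/988 = -⅓*225/38 = -75/38 ≈ -1.9737)
(√(24239 + 10691) + 16498)/(a - 17685) = (√(24239 + 10691) + 16498)/(-75/38 - 17685) = (√34930 + 16498)/(-672105/38) = (16498 + √34930)*(-38/672105) = -626924/672105 - 38*√34930/672105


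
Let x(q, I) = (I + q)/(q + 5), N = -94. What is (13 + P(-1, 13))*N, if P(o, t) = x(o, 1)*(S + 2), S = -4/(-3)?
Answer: -1222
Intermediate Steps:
x(q, I) = (I + q)/(5 + q)
S = 4/3 (S = -4*(-1/3) = 4/3 ≈ 1.3333)
P(o, t) = 10*(1 + o)/(3*(5 + o)) (P(o, t) = ((1 + o)/(5 + o))*(4/3 + 2) = ((1 + o)/(5 + o))*(10/3) = 10*(1 + o)/(3*(5 + o)))
(13 + P(-1, 13))*N = (13 + 10*(1 - 1)/(3*(5 - 1)))*(-94) = (13 + (10/3)*0/4)*(-94) = (13 + (10/3)*(1/4)*0)*(-94) = (13 + 0)*(-94) = 13*(-94) = -1222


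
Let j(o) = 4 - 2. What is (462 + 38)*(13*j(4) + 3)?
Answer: 14500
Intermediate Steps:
j(o) = 2
(462 + 38)*(13*j(4) + 3) = (462 + 38)*(13*2 + 3) = 500*(26 + 3) = 500*29 = 14500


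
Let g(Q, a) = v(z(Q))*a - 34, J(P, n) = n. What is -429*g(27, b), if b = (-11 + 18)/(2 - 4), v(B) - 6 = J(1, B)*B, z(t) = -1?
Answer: 50193/2 ≈ 25097.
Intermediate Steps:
v(B) = 6 + B² (v(B) = 6 + B*B = 6 + B²)
b = -7/2 (b = 7/(-2) = 7*(-½) = -7/2 ≈ -3.5000)
g(Q, a) = -34 + 7*a (g(Q, a) = (6 + (-1)²)*a - 34 = (6 + 1)*a - 34 = 7*a - 34 = -34 + 7*a)
-429*g(27, b) = -429*(-34 + 7*(-7/2)) = -429*(-34 - 49/2) = -429*(-117/2) = 50193/2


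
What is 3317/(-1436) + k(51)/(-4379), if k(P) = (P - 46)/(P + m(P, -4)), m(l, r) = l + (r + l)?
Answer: -2164253487/936948356 ≈ -2.3099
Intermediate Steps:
m(l, r) = r + 2*l (m(l, r) = l + (l + r) = r + 2*l)
k(P) = (-46 + P)/(-4 + 3*P) (k(P) = (P - 46)/(P + (-4 + 2*P)) = (-46 + P)/(-4 + 3*P))
3317/(-1436) + k(51)/(-4379) = 3317/(-1436) + ((-46 + 51)/(-4 + 3*51))/(-4379) = 3317*(-1/1436) + (5/(-4 + 153))*(-1/4379) = -3317/1436 + (5/149)*(-1/4379) = -3317/1436 - 5/652471 = -2164253487/936948356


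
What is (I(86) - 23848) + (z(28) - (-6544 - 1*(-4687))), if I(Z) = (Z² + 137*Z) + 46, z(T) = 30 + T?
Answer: -2709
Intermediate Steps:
I(Z) = 46 + Z² + 137*Z
(I(86) - 23848) + (z(28) - (-6544 - 1*(-4687))) = ((46 + 86² + 137*86) - 23848) + ((30 + 28) - (-6544 - 1*(-4687))) = ((46 + 7396 + 11782) - 23848) + (58 - (-6544 + 4687)) = (19224 - 23848) + (58 - 1*(-1857)) = -4624 + (58 + 1857) = -4624 + 1915 = -2709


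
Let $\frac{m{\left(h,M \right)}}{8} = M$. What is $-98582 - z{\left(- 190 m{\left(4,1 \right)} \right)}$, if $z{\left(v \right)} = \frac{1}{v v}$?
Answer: $- \frac{227763852801}{2310400} \approx -98582.0$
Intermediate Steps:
$m{\left(h,M \right)} = 8 M$
$z{\left(v \right)} = \frac{1}{v^{2}}$
$-98582 - z{\left(- 190 m{\left(4,1 \right)} \right)} = -98582 - \frac{1}{2310400} = - \frac{227763852801}{2310400}$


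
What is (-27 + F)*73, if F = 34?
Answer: 511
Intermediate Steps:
(-27 + F)*73 = (-27 + 34)*73 = 7*73 = 511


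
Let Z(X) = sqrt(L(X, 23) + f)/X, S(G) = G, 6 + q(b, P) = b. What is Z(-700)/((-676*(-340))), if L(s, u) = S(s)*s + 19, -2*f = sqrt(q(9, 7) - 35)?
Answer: -sqrt(490019 - 2*I*sqrt(2))/160888000 ≈ -4.3509e-6 + 1.2557e-11*I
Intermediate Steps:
q(b, P) = -6 + b
f = -2*I*sqrt(2) (f = -sqrt((-6 + 9) - 35)/2 = -sqrt(3 - 35)/2 = -2*I*sqrt(2) ≈ -2.8284*I)
L(s, u) = 19 + s**2 (L(s, u) = s*s + 19 = s**2 + 19 = 19 + s**2)
Z(X) = sqrt(19 + X**2 - 2*I*sqrt(2))/X (Z(X) = sqrt((19 + X**2) - 2*I*sqrt(2))/X = sqrt(19 + X**2 - 2*I*sqrt(2))/X)
Z(-700)/((-676*(-340))) = (sqrt(19 + (-700)**2 - 2*I*sqrt(2))/(-700))/((-676*(-340))) = -sqrt(19 + 490000 - 2*I*sqrt(2))/700/229840 = -sqrt(490019 - 2*I*sqrt(2))/700*(1/229840) = -sqrt(490019 - 2*I*sqrt(2))/160888000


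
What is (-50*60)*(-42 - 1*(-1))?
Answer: 123000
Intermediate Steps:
(-50*60)*(-42 - 1*(-1)) = -3000*(-42 + 1) = -3000*(-41) = 123000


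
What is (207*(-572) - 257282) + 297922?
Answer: -77764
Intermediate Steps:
(207*(-572) - 257282) + 297922 = (-118404 - 257282) + 297922 = -375686 + 297922 = -77764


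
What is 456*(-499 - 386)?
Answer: -403560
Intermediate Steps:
456*(-499 - 386) = 456*(-885) = -403560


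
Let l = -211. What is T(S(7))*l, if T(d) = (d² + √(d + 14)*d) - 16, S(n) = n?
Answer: -6963 - 1477*√21 ≈ -13731.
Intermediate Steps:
T(d) = -16 + d² + d*√(14 + d) (T(d) = (d² + √(14 + d)*d) - 16 = (d² + d*√(14 + d)) - 16 = -16 + d² + d*√(14 + d))
T(S(7))*l = (-16 + 7² + 7*√(14 + 7))*(-211) = (-16 + 49 + 7*√21)*(-211) = (33 + 7*√21)*(-211) = -6963 - 1477*√21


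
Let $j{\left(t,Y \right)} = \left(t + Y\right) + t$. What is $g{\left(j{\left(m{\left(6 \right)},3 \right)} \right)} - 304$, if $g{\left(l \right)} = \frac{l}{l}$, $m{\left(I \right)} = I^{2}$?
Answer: $-303$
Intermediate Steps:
$j{\left(t,Y \right)} = Y + 2 t$ ($j{\left(t,Y \right)} = \left(Y + t\right) + t = Y + 2 t$)
$g{\left(l \right)} = 1$
$g{\left(j{\left(m{\left(6 \right)},3 \right)} \right)} - 304 = 1 - 304 = -303$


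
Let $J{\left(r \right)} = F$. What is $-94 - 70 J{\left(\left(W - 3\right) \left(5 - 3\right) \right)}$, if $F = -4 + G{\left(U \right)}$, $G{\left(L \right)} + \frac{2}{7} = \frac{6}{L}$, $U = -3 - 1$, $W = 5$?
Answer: $311$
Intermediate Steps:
$U = -4$ ($U = -3 - 1 = -4$)
$G{\left(L \right)} = - \frac{2}{7} + \frac{6}{L}$
$F = - \frac{81}{14}$ ($F = -4 + \left(- \frac{2}{7} + \frac{6}{-4}\right) = -4 + \left(- \frac{2}{7} + 6 \left(- \frac{1}{4}\right)\right) = -4 - \frac{25}{14} = - \frac{81}{14} \approx -5.7857$)
$J{\left(r \right)} = - \frac{81}{14}$
$-94 - 70 J{\left(\left(W - 3\right) \left(5 - 3\right) \right)} = -94 - -405 = -94 + 405 = 311$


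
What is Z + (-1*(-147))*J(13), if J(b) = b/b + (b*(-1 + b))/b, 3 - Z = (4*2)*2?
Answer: 1898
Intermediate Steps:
Z = -13 (Z = 3 - 4*2*2 = 3 - 8*2 = 3 - 1*16 = 3 - 16 = -13)
J(b) = b (J(b) = 1 + (-1 + b) = b)
Z + (-1*(-147))*J(13) = -13 - 1*(-147)*13 = -13 + 147*13 = -13 + 1911 = 1898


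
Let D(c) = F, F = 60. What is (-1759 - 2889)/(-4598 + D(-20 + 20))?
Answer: 2324/2269 ≈ 1.0242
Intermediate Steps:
D(c) = 60
(-1759 - 2889)/(-4598 + D(-20 + 20)) = (-1759 - 2889)/(-4598 + 60) = -4648/(-4538) = -4648*(-1/4538) = 2324/2269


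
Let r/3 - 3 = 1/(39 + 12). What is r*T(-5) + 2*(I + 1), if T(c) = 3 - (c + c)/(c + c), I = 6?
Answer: 546/17 ≈ 32.118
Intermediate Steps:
r = 154/17 (r = 9 + 3/(39 + 12) = 9 + 3/51 = 9 + 3*(1/51) = 9 + 1/17 = 154/17 ≈ 9.0588)
T(c) = 2 (T(c) = 3 - 2*c/(2*c) = 3 - 2*c*1/(2*c) = 3 - 1*1 = 3 - 1 = 2)
r*T(-5) + 2*(I + 1) = (154/17)*2 + 2*(6 + 1) = 308/17 + 2*7 = 308/17 + 14 = 546/17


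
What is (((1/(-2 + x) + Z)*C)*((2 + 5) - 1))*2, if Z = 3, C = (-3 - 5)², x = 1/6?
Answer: 20736/11 ≈ 1885.1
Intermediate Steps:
x = ⅙ ≈ 0.16667
C = 64 (C = (-8)² = 64)
(((1/(-2 + x) + Z)*C)*((2 + 5) - 1))*2 = (((1/(-2 + ⅙) + 3)*64)*((2 + 5) - 1))*2 = (((1/(-11/6) + 3)*64)*(7 - 1))*2 = (((-6/11 + 3)*64)*6)*2 = (((27/11)*64)*6)*2 = ((1728/11)*6)*2 = (10368/11)*2 = 20736/11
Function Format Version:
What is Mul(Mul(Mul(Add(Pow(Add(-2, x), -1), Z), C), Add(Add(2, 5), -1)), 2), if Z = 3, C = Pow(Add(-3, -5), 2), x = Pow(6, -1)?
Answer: Rational(20736, 11) ≈ 1885.1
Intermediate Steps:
x = Rational(1, 6) ≈ 0.16667
C = 64 (C = Pow(-8, 2) = 64)
Mul(Mul(Mul(Add(Pow(Add(-2, x), -1), Z), C), Add(Add(2, 5), -1)), 2) = Mul(Mul(Mul(Add(Pow(Add(-2, Rational(1, 6)), -1), 3), 64), Add(Add(2, 5), -1)), 2) = Mul(Mul(Mul(Add(Pow(Rational(-11, 6), -1), 3), 64), Add(7, -1)), 2) = Mul(Mul(Mul(Add(Rational(-6, 11), 3), 64), 6), 2) = Mul(Mul(Mul(Rational(27, 11), 64), 6), 2) = Mul(Mul(Rational(1728, 11), 6), 2) = Mul(Rational(10368, 11), 2) = Rational(20736, 11)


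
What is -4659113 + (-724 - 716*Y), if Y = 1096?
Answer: -5444573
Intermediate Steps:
-4659113 + (-724 - 716*Y) = -4659113 + (-724 - 716*1096) = -4659113 + (-724 - 784736) = -4659113 - 785460 = -5444573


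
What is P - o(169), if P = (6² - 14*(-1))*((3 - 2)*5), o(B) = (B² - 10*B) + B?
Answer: -26790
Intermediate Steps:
o(B) = B² - 9*B
P = 250 (P = (36 + 14)*(1*5) = 50*5 = 250)
P - o(169) = 250 - 169*(-9 + 169) = 250 - 169*160 = 250 - 1*27040 = 250 - 27040 = -26790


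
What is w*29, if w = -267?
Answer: -7743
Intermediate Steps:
w*29 = -267*29 = -7743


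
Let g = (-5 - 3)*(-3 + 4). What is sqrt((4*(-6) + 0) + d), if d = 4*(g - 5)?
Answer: 2*I*sqrt(19) ≈ 8.7178*I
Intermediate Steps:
g = -8 (g = -8*1 = -8)
d = -52 (d = 4*(-8 - 5) = 4*(-13) = -52)
sqrt((4*(-6) + 0) + d) = sqrt((4*(-6) + 0) - 52) = sqrt((-24 + 0) - 52) = sqrt(-24 - 52) = sqrt(-76) = 2*I*sqrt(19)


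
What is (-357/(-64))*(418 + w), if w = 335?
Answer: 268821/64 ≈ 4200.3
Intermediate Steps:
(-357/(-64))*(418 + w) = (-357/(-64))*(418 + 335) = -357*(-1/64)*753 = (357/64)*753 = 268821/64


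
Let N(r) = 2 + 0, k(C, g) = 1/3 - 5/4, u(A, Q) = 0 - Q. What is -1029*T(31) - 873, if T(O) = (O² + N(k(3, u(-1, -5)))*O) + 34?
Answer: -1088526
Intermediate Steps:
u(A, Q) = -Q
k(C, g) = -11/12 (k(C, g) = 1*(⅓) - 5*¼ = ⅓ - 5/4 = -11/12)
N(r) = 2
T(O) = 34 + O² + 2*O (T(O) = (O² + 2*O) + 34 = 34 + O² + 2*O)
-1029*T(31) - 873 = -1029*(34 + 31² + 2*31) - 873 = -1029*(34 + 961 + 62) - 873 = -1029*1057 - 873 = -1087653 - 873 = -1088526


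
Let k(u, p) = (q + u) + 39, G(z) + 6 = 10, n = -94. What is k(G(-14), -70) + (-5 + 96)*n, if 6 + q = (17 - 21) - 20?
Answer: -8541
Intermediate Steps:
G(z) = 4 (G(z) = -6 + 10 = 4)
q = -30 (q = -6 + ((17 - 21) - 20) = -6 + (-4 - 20) = -6 - 24 = -30)
k(u, p) = 9 + u (k(u, p) = (-30 + u) + 39 = 9 + u)
k(G(-14), -70) + (-5 + 96)*n = (9 + 4) + (-5 + 96)*(-94) = 13 + 91*(-94) = 13 - 8554 = -8541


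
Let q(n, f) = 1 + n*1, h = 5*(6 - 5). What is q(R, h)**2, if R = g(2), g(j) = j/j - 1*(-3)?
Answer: 25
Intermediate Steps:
g(j) = 4 (g(j) = 1 + 3 = 4)
R = 4
h = 5 (h = 5*1 = 5)
q(n, f) = 1 + n
q(R, h)**2 = (1 + 4)**2 = 5**2 = 25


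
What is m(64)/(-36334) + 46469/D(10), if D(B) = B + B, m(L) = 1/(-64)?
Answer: 27014474341/11626880 ≈ 2323.4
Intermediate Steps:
m(L) = -1/64
D(B) = 2*B
m(64)/(-36334) + 46469/D(10) = -1/64/(-36334) + 46469/((2*10)) = -1/64*(-1/36334) + 46469/20 = 1/2325376 + 46469*(1/20) = 1/2325376 + 46469/20 = 27014474341/11626880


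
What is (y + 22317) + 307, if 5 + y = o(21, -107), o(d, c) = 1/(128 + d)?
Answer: 3370232/149 ≈ 22619.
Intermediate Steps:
y = -744/149 (y = -5 + 1/(128 + 21) = -5 + 1/149 = -744/149 ≈ -4.9933)
(y + 22317) + 307 = (-744/149 + 22317) + 307 = 3324489/149 + 307 = 3370232/149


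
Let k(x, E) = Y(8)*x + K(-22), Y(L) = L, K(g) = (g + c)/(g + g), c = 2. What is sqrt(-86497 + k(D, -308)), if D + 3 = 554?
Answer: I*sqrt(9932714)/11 ≈ 286.51*I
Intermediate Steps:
D = 551 (D = -3 + 554 = 551)
K(g) = (2 + g)/(2*g) (K(g) = (g + 2)/(g + g) = (2 + g)/((2*g)) = (2 + g)*(1/(2*g)) = (2 + g)/(2*g))
k(x, E) = 5/11 + 8*x (k(x, E) = 8*x + (1/2)*(2 - 22)/(-22) = 8*x + (1/2)*(-1/22)*(-20) = 8*x + 5/11 = 5/11 + 8*x)
sqrt(-86497 + k(D, -308)) = sqrt(-86497 + (5/11 + 8*551)) = sqrt(-86497 + (5/11 + 4408)) = sqrt(-86497 + 48493/11) = sqrt(-902974/11) = I*sqrt(9932714)/11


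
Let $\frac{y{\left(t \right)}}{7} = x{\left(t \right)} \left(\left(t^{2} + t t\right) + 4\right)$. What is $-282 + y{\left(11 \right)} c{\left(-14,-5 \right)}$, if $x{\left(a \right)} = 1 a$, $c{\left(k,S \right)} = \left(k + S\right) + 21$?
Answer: $37602$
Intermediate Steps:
$c{\left(k,S \right)} = 21 + S + k$ ($c{\left(k,S \right)} = \left(S + k\right) + 21 = 21 + S + k$)
$x{\left(a \right)} = a$
$y{\left(t \right)} = 7 t \left(4 + 2 t^{2}\right)$ ($y{\left(t \right)} = 7 t \left(\left(t^{2} + t t\right) + 4\right) = 7 t \left(\left(t^{2} + t^{2}\right) + 4\right) = 7 t \left(2 t^{2} + 4\right) = 7 t \left(4 + 2 t^{2}\right)$)
$-282 + y{\left(11 \right)} c{\left(-14,-5 \right)} = -282 + 14 \cdot 11 \left(2 + 11^{2}\right) \left(21 - 5 - 14\right) = -282 + 14 \cdot 11 \left(2 + 121\right) 2 = -282 + 14 \cdot 11 \cdot 123 \cdot 2 = -282 + 18942 \cdot 2 = -282 + 37884 = 37602$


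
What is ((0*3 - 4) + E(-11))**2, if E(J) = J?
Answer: 225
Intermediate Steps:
((0*3 - 4) + E(-11))**2 = ((0*3 - 4) - 11)**2 = ((0 - 4) - 11)**2 = (-4 - 11)**2 = (-15)**2 = 225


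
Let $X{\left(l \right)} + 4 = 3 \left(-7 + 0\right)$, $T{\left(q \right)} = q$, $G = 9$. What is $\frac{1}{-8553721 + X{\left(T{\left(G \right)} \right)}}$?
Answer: $- \frac{1}{8553746} \approx -1.1691 \cdot 10^{-7}$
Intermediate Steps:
$X{\left(l \right)} = -25$ ($X{\left(l \right)} = -4 + 3 \left(-7 + 0\right) = -4 + 3 \left(-7\right) = -4 - 21 = -25$)
$\frac{1}{-8553721 + X{\left(T{\left(G \right)} \right)}} = \frac{1}{-8553721 - 25} = \frac{1}{-8553746} = - \frac{1}{8553746}$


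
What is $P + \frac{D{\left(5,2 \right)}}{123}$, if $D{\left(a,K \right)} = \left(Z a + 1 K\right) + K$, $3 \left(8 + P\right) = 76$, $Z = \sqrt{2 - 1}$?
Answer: $\frac{2141}{123} \approx 17.406$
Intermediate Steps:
$Z = 1$ ($Z = \sqrt{1} = 1$)
$P = \frac{52}{3}$ ($P = -8 + \frac{1}{3} \cdot 76 = -8 + \frac{76}{3} = \frac{52}{3} \approx 17.333$)
$D{\left(a,K \right)} = a + 2 K$ ($D{\left(a,K \right)} = \left(1 a + 1 K\right) + K = \left(a + K\right) + K = \left(K + a\right) + K = a + 2 K$)
$P + \frac{D{\left(5,2 \right)}}{123} = \frac{52}{3} + \frac{5 + 2 \cdot 2}{123} = \frac{52}{3} + \left(5 + 4\right) \frac{1}{123} = \frac{52}{3} + 9 \cdot \frac{1}{123} = \frac{52}{3} + \frac{3}{41} = \frac{2141}{123}$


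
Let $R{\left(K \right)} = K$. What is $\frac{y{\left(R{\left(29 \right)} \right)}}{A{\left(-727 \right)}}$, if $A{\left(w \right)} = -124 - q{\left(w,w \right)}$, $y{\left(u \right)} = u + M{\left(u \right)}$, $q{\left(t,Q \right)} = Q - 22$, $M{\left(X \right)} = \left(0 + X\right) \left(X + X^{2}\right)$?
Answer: $\frac{25259}{625} \approx 40.414$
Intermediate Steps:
$M{\left(X \right)} = X \left(X + X^{2}\right)$
$q{\left(t,Q \right)} = -22 + Q$
$y{\left(u \right)} = u + u^{2} \left(1 + u\right)$
$A{\left(w \right)} = -102 - w$ ($A{\left(w \right)} = -124 - \left(-22 + w\right) = -102 - w$)
$\frac{y{\left(R{\left(29 \right)} \right)}}{A{\left(-727 \right)}} = \frac{29 \left(1 + 29 \left(1 + 29\right)\right)}{-102 - -727} = \frac{29 \left(1 + 29 \cdot 30\right)}{-102 + 727} = \frac{29 \left(1 + 870\right)}{625} = 29 \cdot 871 \cdot \frac{1}{625} = 25259 \cdot \frac{1}{625} = \frac{25259}{625}$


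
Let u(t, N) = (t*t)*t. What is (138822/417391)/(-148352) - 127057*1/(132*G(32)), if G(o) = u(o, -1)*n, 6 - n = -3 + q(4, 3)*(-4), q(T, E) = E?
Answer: -8794731442591/6277281969733632 ≈ -0.0014010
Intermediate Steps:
u(t, N) = t³ (u(t, N) = t²*t = t³)
n = 21 (n = 6 - (-3 + 3*(-4)) = 6 - (-3 - 12) = 6 - 1*(-15) = 6 + 15 = 21)
G(o) = 21*o³ (G(o) = o³*21 = 21*o³)
(138822/417391)/(-148352) - 127057*1/(132*G(32)) = (138822/417391)/(-148352) - 127057/(132*(21*32³)) = (138822*(1/417391))*(-1/148352) - 127057/(132*(21*32768)) = (138822/417391)*(-1/148352) - 127057/(132*688128) = -69411/30960394816 - 127057/90832896 = -69411/30960394816 - 127057*1/90832896 = -69411/30960394816 - 18151/12976128 = -8794731442591/6277281969733632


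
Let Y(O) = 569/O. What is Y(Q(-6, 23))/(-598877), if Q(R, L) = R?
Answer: 569/3593262 ≈ 0.00015835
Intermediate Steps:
Y(Q(-6, 23))/(-598877) = (569/(-6))/(-598877) = (569*(-⅙))*(-1/598877) = -569/6*(-1/598877) = 569/3593262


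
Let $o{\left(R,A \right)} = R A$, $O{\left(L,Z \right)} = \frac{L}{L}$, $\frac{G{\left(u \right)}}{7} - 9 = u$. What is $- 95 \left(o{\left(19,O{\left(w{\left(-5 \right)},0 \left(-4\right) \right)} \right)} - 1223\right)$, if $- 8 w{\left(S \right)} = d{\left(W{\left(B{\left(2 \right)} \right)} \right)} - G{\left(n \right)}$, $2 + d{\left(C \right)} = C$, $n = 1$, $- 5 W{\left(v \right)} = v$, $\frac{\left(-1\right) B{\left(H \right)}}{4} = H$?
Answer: $114380$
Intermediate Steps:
$B{\left(H \right)} = - 4 H$
$W{\left(v \right)} = - \frac{v}{5}$
$G{\left(u \right)} = 63 + 7 u$
$d{\left(C \right)} = -2 + C$
$w{\left(S \right)} = \frac{44}{5}$ ($w{\left(S \right)} = - \frac{\left(-2 - \frac{\left(-4\right) 2}{5}\right) - \left(63 + 7 \cdot 1\right)}{8} = - \frac{\left(-2 - - \frac{8}{5}\right) - \left(63 + 7\right)}{8} = - \frac{\left(-2 + \frac{8}{5}\right) - 70}{8} = - \frac{- \frac{2}{5} - 70}{8} = \left(- \frac{1}{8}\right) \left(- \frac{352}{5}\right) = \frac{44}{5}$)
$O{\left(L,Z \right)} = 1$
$o{\left(R,A \right)} = A R$
$- 95 \left(o{\left(19,O{\left(w{\left(-5 \right)},0 \left(-4\right) \right)} \right)} - 1223\right) = - 95 \left(1 \cdot 19 - 1223\right) = - 95 \left(19 - 1223\right) = \left(-95\right) \left(-1204\right) = 114380$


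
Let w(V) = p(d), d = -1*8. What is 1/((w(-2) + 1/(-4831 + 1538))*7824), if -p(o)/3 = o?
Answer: 3293/618338544 ≈ 5.3256e-6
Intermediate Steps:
d = -8
p(o) = -3*o
w(V) = 24 (w(V) = -3*(-8) = 24)
1/((w(-2) + 1/(-4831 + 1538))*7824) = 1/((24 + 1/(-4831 + 1538))*7824) = (1/7824)/(24 + 1/(-3293)) = (1/7824)/(24 - 1/3293) = (1/7824)/(79031/3293) = (3293/79031)*(1/7824) = 3293/618338544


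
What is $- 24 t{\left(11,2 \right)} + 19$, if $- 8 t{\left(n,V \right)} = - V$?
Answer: $13$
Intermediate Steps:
$t{\left(n,V \right)} = \frac{V}{8}$ ($t{\left(n,V \right)} = - \frac{\left(-1\right) V}{8} = \frac{V}{8}$)
$- 24 t{\left(11,2 \right)} + 19 = - 24 \cdot \frac{1}{8} \cdot 2 + 19 = \left(-24\right) \frac{1}{4} + 19 = -6 + 19 = 13$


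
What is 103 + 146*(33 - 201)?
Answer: -24425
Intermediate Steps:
103 + 146*(33 - 201) = 103 + 146*(-168) = 103 - 24528 = -24425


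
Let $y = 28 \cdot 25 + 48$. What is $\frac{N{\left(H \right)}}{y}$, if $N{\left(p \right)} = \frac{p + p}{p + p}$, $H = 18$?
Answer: $\frac{1}{748} \approx 0.0013369$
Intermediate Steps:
$y = 748$ ($y = 700 + 48 = 748$)
$N{\left(p \right)} = 1$ ($N{\left(p \right)} = \frac{2 p}{2 p} = 2 p \frac{1}{2 p} = 1$)
$\frac{N{\left(H \right)}}{y} = 1 \cdot \frac{1}{748} = \frac{1}{748}$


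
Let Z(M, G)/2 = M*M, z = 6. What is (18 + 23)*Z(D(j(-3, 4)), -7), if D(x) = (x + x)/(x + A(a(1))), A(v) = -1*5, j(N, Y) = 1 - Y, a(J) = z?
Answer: 369/8 ≈ 46.125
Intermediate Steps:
a(J) = 6
A(v) = -5
D(x) = 2*x/(-5 + x) (D(x) = (x + x)/(x - 5) = (2*x)/(-5 + x) = 2*x/(-5 + x))
Z(M, G) = 2*M**2 (Z(M, G) = 2*(M*M) = 2*M**2)
(18 + 23)*Z(D(j(-3, 4)), -7) = (18 + 23)*(2*(2*(1 - 1*4)/(-5 + (1 - 1*4)))**2) = 41*(2*(2*(1 - 4)/(-5 + (1 - 4)))**2) = 41*(2*(2*(-3)/(-5 - 3))**2) = 41*(2*(2*(-3)/(-8))**2) = 41*(2*(2*(-3)*(-1/8))**2) = 41*(2*(3/4)**2) = 41*(2*(9/16)) = 41*(9/8) = 369/8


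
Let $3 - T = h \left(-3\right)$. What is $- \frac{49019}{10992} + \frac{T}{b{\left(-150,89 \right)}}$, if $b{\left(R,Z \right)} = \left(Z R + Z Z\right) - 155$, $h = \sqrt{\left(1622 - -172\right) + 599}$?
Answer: $- \frac{4277423}{959052} - \frac{3 \sqrt{2393}}{5584} \approx -4.4863$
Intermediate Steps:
$h = \sqrt{2393}$ ($h = \sqrt{\left(1622 + 172\right) + 599} = \sqrt{1794 + 599} = \sqrt{2393} \approx 48.918$)
$b{\left(R,Z \right)} = -155 + Z^{2} + R Z$ ($b{\left(R,Z \right)} = \left(R Z + Z^{2}\right) - 155 = \left(Z^{2} + R Z\right) - 155 = -155 + Z^{2} + R Z$)
$T = 3 + 3 \sqrt{2393}$ ($T = 3 - \sqrt{2393} \left(-3\right) = 3 - - 3 \sqrt{2393} = 3 + 3 \sqrt{2393} \approx 149.75$)
$- \frac{49019}{10992} + \frac{T}{b{\left(-150,89 \right)}} = - \frac{49019}{10992} + \frac{3 + 3 \sqrt{2393}}{-155 + 89^{2} - 13350} = \left(-49019\right) \frac{1}{10992} + \frac{3 + 3 \sqrt{2393}}{-155 + 7921 - 13350} = - \frac{49019}{10992} + \frac{3 + 3 \sqrt{2393}}{-5584} = - \frac{49019}{10992} + \left(3 + 3 \sqrt{2393}\right) \left(- \frac{1}{5584}\right) = - \frac{49019}{10992} - \left(\frac{3}{5584} + \frac{3 \sqrt{2393}}{5584}\right) = - \frac{4277423}{959052} - \frac{3 \sqrt{2393}}{5584}$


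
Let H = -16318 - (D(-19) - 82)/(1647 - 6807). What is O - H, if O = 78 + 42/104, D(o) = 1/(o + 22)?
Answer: 659923099/40248 ≈ 16396.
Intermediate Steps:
D(o) = 1/(22 + o)
H = -50520577/3096 (H = -16318 - (1/(22 - 19) - 82)/(1647 - 6807) = -16318 - (1/3 - 82)/(-5160) = -16318 - (⅓ - 82)*(-1)/5160 = -16318 - (-245)*(-1)/(3*5160) = -16318 - 1*49/3096 = -16318 - 49/3096 = -50520577/3096 ≈ -16318.)
O = 4077/52 (O = 78 + (1/104)*42 = 78 + 21/52 = 4077/52 ≈ 78.404)
O - H = 4077/52 - 1*(-50520577/3096) = 4077/52 + 50520577/3096 = 659923099/40248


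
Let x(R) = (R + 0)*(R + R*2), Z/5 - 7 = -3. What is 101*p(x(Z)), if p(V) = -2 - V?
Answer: -121402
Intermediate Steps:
Z = 20 (Z = 35 + 5*(-3) = 35 - 15 = 20)
x(R) = 3*R**2 (x(R) = R*(R + 2*R) = R*(3*R) = 3*R**2)
101*p(x(Z)) = 101*(-2 - 3*20**2) = 101*(-2 - 3*400) = 101*(-2 - 1*1200) = 101*(-2 - 1200) = 101*(-1202) = -121402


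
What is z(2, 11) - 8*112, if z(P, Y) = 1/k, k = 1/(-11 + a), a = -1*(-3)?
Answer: -904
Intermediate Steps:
a = 3
k = -1/8 (k = 1/(-11 + 3) = 1/(-8) = -1/8 ≈ -0.12500)
z(P, Y) = -8 (z(P, Y) = 1/(-1/8) = -8)
z(2, 11) - 8*112 = -8 - 8*112 = -8 - 896 = -904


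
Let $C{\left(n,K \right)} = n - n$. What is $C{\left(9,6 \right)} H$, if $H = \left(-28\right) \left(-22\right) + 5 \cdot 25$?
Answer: $0$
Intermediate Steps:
$C{\left(n,K \right)} = 0$
$H = 741$ ($H = 616 + 125 = 741$)
$C{\left(9,6 \right)} H = 0 \cdot 741 = 0$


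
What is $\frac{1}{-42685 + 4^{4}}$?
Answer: $- \frac{1}{42429} \approx -2.3569 \cdot 10^{-5}$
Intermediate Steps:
$\frac{1}{-42685 + 4^{4}} = \frac{1}{-42685 + 256} = \frac{1}{-42429} = - \frac{1}{42429}$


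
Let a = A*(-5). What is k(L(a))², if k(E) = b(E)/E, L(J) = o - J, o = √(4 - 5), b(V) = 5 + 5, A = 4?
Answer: 39900/160801 - 4000*I/160801 ≈ 0.24813 - 0.024875*I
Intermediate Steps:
b(V) = 10
a = -20 (a = 4*(-5) = -20)
o = I (o = √(-1) = I ≈ 1.0*I)
L(J) = I - J
k(E) = 10/E
k(L(a))² = (10/(I - 1*(-20)))² = (10/(I + 20))² = (10/(20 + I))² = (10*((20 - I)/401))² = (10*(20 - I)/401)² = 100*(20 - I)²/160801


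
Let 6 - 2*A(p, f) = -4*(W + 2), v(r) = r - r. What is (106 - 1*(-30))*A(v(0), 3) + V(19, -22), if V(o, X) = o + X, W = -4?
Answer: -139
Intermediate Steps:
v(r) = 0
A(p, f) = -1 (A(p, f) = 3 - (-2)*(-4 + 2) = 3 - (-2)*(-2) = 3 - ½*8 = 3 - 4 = -1)
V(o, X) = X + o
(106 - 1*(-30))*A(v(0), 3) + V(19, -22) = (106 - 1*(-30))*(-1) + (-22 + 19) = (106 + 30)*(-1) - 3 = 136*(-1) - 3 = -136 - 3 = -139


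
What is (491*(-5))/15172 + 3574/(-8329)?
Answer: -74672423/126367588 ≈ -0.59091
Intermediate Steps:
(491*(-5))/15172 + 3574/(-8329) = -2455*1/15172 + 3574*(-1/8329) = -2455/15172 - 3574/8329 = -74672423/126367588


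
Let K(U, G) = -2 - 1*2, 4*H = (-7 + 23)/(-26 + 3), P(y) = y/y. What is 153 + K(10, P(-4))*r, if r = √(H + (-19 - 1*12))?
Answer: 153 - 4*I*√16491/23 ≈ 153.0 - 22.333*I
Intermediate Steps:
P(y) = 1
H = -4/23 (H = ((-7 + 23)/(-26 + 3))/4 = (16/(-23))/4 = (16*(-1/23))/4 = (¼)*(-16/23) = -4/23 ≈ -0.17391)
r = I*√16491/23 (r = √(-4/23 + (-19 - 1*12)) = √(-4/23 + (-19 - 12)) = √(-4/23 - 31) = √(-717/23) = I*√16491/23 ≈ 5.5834*I)
K(U, G) = -4 (K(U, G) = -2 - 2 = -4)
153 + K(10, P(-4))*r = 153 - 4*I*√16491/23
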